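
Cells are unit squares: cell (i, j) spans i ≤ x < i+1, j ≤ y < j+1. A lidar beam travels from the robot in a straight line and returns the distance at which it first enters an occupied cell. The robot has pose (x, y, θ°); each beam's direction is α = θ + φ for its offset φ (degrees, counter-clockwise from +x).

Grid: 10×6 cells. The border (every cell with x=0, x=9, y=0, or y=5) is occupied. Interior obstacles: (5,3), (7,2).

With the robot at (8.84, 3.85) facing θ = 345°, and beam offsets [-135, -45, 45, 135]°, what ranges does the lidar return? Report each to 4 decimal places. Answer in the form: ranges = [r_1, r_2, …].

beam 1: φ=-135°, α=210°
  d=(-0.8660,-0.5000)  start (8,3)  tX=0.9699 tY=1.7000  stride 1/|dx|=1.1547 1/|dy|=2.0000
    cross x-line → (7,3), t=0.9699
    cross y-line → (7,2), t=1.7000 (wall)
  → r_1 = 1.7000
beam 2: φ=-45°, α=300°
  d=(0.5000,-0.8660)  start (8,3)  tX=0.3200 tY=0.9815  stride 1/|dx|=2.0000 1/|dy|=1.1547
    cross x-line → (9,3), t=0.3200 (wall)
  → r_2 = 0.3200
beam 3: φ=45°, α=30°
  d=(0.8660,0.5000)  start (8,3)  tX=0.1848 tY=0.3000  stride 1/|dx|=1.1547 1/|dy|=2.0000
    cross x-line → (9,3), t=0.1848 (wall)
  → r_3 = 0.1848
beam 4: φ=135°, α=120°
  d=(-0.5000,0.8660)  start (8,3)  tX=1.6800 tY=0.1732  stride 1/|dx|=2.0000 1/|dy|=1.1547
    cross y-line → (8,4), t=0.1732
    cross y-line → (8,5), t=1.3279 (wall)
  → r_4 = 1.3279

ranges = [1.7000, 0.3200, 0.1848, 1.3279]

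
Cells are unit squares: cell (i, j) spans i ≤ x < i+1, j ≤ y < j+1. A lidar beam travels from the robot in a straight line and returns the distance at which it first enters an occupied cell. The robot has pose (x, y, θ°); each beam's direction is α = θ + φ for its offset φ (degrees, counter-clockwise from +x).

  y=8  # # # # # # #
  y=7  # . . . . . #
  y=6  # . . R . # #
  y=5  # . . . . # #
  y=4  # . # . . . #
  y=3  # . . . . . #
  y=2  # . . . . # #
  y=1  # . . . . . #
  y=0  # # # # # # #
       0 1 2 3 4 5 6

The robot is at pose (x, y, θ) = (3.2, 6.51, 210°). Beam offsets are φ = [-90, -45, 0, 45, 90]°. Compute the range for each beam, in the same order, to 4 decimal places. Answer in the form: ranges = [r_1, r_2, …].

ranges = [1.7205, 2.2776, 2.5403, 1.5633, 4.0530]

beam 1: φ=-90°, α=120°
  d=(-0.5000,0.8660)  start (3,6)  tX=0.4000 tY=0.5658  stride 1/|dx|=2.0000 1/|dy|=1.1547
    cross x-line → (2,6), t=0.4000
    cross y-line → (2,7), t=0.5658
    cross y-line → (2,8), t=1.7205 (wall)
  → r_1 = 1.7205
beam 2: φ=-45°, α=165°
  d=(-0.9659,0.2588)  start (3,6)  tX=0.2071 tY=1.8932  stride 1/|dx|=1.0353 1/|dy|=3.8637
    cross x-line → (2,6), t=0.2071
    cross x-line → (1,6), t=1.2423
    cross y-line → (1,7), t=1.8932
    cross x-line → (0,7), t=2.2776 (wall)
  → r_2 = 2.2776
beam 3: φ=0°, α=210°
  d=(-0.8660,-0.5000)  start (3,6)  tX=0.2309 tY=1.0200  stride 1/|dx|=1.1547 1/|dy|=2.0000
    cross x-line → (2,6), t=0.2309
    cross y-line → (2,5), t=1.0200
    cross x-line → (1,5), t=1.3856
    cross x-line → (0,5), t=2.5403 (wall)
  → r_3 = 2.5403
beam 4: φ=45°, α=255°
  d=(-0.2588,-0.9659)  start (3,6)  tX=0.7727 tY=0.5280  stride 1/|dx|=3.8637 1/|dy|=1.0353
    cross y-line → (3,5), t=0.5280
    cross x-line → (2,5), t=0.7727
    cross y-line → (2,4), t=1.5633 (wall)
  → r_4 = 1.5633
beam 5: φ=90°, α=300°
  d=(0.5000,-0.8660)  start (3,6)  tX=1.6000 tY=0.5889  stride 1/|dx|=2.0000 1/|dy|=1.1547
    cross y-line → (3,5), t=0.5889
    cross x-line → (4,5), t=1.6000
    cross y-line → (4,4), t=1.7436
    cross y-line → (4,3), t=2.8983
    cross x-line → (5,3), t=3.6000
    cross y-line → (5,2), t=4.0530 (wall)
  → r_5 = 4.0530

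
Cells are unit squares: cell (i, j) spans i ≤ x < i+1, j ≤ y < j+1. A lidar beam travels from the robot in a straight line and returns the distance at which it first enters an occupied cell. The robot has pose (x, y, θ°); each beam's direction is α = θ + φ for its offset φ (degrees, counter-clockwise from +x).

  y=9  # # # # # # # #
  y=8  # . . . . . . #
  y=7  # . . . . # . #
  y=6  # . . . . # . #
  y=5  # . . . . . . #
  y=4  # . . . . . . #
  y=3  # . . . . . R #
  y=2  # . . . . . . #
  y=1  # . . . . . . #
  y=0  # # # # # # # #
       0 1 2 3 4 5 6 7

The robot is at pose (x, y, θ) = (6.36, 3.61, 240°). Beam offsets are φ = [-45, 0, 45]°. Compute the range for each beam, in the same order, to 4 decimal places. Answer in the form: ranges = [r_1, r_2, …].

beam 1: φ=-45°, α=195°
  cosα=-0.9659 sinα=-0.2588 | (6,3) | tMaxX 0.3727 tMaxY 2.3569 | tΔX 1.0353 tΔY 3.8637
    t=0.3727 [x] (5,3)
    t=1.4080 [x] (4,3)
    t=2.3569 [y] (4,2)
    t=2.4433 [x] (3,2)
    t=3.4785 [x] (2,2)
    t=4.5138 [x] (1,2)
    t=5.5491 [x] (0,2) — stop
  → r_1 = 5.5491
beam 2: φ=0°, α=240°
  cosα=-0.5000 sinα=-0.8660 | (6,3) | tMaxX 0.7200 tMaxY 0.7044 | tΔX 2.0000 tΔY 1.1547
    t=0.7044 [y] (6,2)
    t=0.7200 [x] (5,2)
    t=1.8591 [y] (5,1)
    t=2.7200 [x] (4,1)
    t=3.0138 [y] (4,0) — stop
  → r_2 = 3.0138
beam 3: φ=45°, α=285°
  cosα=0.2588 sinα=-0.9659 | (6,3) | tMaxX 2.4728 tMaxY 0.6315 | tΔX 3.8637 tΔY 1.0353
    t=0.6315 [y] (6,2)
    t=1.6668 [y] (6,1)
    t=2.4728 [x] (7,1) — stop
  → r_3 = 2.4728

ranges = [5.5491, 3.0138, 2.4728]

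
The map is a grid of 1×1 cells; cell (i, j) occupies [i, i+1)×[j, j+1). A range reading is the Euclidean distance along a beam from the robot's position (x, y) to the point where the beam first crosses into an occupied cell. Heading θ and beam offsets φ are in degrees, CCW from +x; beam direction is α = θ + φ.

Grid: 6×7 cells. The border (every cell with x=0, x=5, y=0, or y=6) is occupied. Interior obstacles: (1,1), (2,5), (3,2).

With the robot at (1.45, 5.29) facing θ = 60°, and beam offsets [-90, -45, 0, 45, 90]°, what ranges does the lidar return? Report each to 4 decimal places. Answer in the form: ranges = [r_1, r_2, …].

ranges = [4.0992, 0.5694, 0.8198, 0.7350, 0.5196]

beam 1: φ=-90°, α=330°
  dir = (cos 330°, sin 330°) = (0.8660, -0.5000); from cell (1,5)
  next x-line at t=0.6351, next y-line at t=0.5800; Δt_x=1.1547, Δt_y=2.0000
    y: enter (1,4) at t=0.5800
    x: enter (2,4) at t=0.6351
    x: enter (3,4) at t=1.7898
    y: enter (3,3) at t=2.5800
    x: enter (4,3) at t=2.9445
    x: enter (5,3) at t=4.0992 ← occupied
  → r_1 = 4.0992
beam 2: φ=-45°, α=15°
  dir = (cos 15°, sin 15°) = (0.9659, 0.2588); from cell (1,5)
  next x-line at t=0.5694, next y-line at t=2.7432; Δt_x=1.0353, Δt_y=3.8637
    x: enter (2,5) at t=0.5694 ← occupied
  → r_2 = 0.5694
beam 3: φ=0°, α=60°
  dir = (cos 60°, sin 60°) = (0.5000, 0.8660); from cell (1,5)
  next x-line at t=1.1000, next y-line at t=0.8198; Δt_x=2.0000, Δt_y=1.1547
    y: enter (1,6) at t=0.8198 ← occupied
  → r_3 = 0.8198
beam 4: φ=45°, α=105°
  dir = (cos 105°, sin 105°) = (-0.2588, 0.9659); from cell (1,5)
  next x-line at t=1.7387, next y-line at t=0.7350; Δt_x=3.8637, Δt_y=1.0353
    y: enter (1,6) at t=0.7350 ← occupied
  → r_4 = 0.7350
beam 5: φ=90°, α=150°
  dir = (cos 150°, sin 150°) = (-0.8660, 0.5000); from cell (1,5)
  next x-line at t=0.5196, next y-line at t=1.4200; Δt_x=1.1547, Δt_y=2.0000
    x: enter (0,5) at t=0.5196 ← occupied
  → r_5 = 0.5196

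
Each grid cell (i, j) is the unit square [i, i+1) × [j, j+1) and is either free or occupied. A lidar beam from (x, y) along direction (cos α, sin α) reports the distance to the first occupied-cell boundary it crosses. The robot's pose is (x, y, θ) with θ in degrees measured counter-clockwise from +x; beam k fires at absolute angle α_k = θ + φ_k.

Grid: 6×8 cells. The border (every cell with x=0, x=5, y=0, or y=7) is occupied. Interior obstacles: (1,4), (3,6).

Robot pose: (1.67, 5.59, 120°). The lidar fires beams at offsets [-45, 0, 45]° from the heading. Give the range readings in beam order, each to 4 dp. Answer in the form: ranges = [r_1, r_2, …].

beam 1: φ=-45°, α=75°
  cosα=0.2588 sinα=0.9659 | (1,5) | tMaxX 1.2750 tMaxY 0.4245 | tΔX 3.8637 tΔY 1.0353
    t=0.4245 [y] (1,6)
    t=1.2750 [x] (2,6)
    t=1.4597 [y] (2,7) — stop
  → r_1 = 1.4597
beam 2: φ=0°, α=120°
  cosα=-0.5000 sinα=0.8660 | (1,5) | tMaxX 1.3400 tMaxY 0.4734 | tΔX 2.0000 tΔY 1.1547
    t=0.4734 [y] (1,6)
    t=1.3400 [x] (0,6) — stop
  → r_2 = 1.3400
beam 3: φ=45°, α=165°
  cosα=-0.9659 sinα=0.2588 | (1,5) | tMaxX 0.6936 tMaxY 1.5841 | tΔX 1.0353 tΔY 3.8637
    t=0.6936 [x] (0,5) — stop
  → r_3 = 0.6936

ranges = [1.4597, 1.3400, 0.6936]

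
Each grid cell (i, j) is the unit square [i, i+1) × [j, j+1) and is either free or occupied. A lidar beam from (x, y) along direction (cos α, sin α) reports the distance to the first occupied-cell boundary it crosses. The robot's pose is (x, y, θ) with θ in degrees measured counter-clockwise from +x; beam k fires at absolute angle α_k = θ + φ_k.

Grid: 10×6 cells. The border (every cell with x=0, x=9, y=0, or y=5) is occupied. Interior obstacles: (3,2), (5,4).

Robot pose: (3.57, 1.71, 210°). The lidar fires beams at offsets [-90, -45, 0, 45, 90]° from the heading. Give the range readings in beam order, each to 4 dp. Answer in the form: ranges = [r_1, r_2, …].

ranges = [0.3349, 2.6607, 1.4200, 0.7350, 0.8198]

beam 1: φ=-90°, α=120°
  cosα=-0.5000 sinα=0.8660 | (3,1) | tMaxX 1.1400 tMaxY 0.3349 | tΔX 2.0000 tΔY 1.1547
    t=0.3349 [y] (3,2) — stop
  → r_1 = 0.3349
beam 2: φ=-45°, α=165°
  cosα=-0.9659 sinα=0.2588 | (3,1) | tMaxX 0.5901 tMaxY 1.1205 | tΔX 1.0353 tΔY 3.8637
    t=0.5901 [x] (2,1)
    t=1.1205 [y] (2,2)
    t=1.6254 [x] (1,2)
    t=2.6607 [x] (0,2) — stop
  → r_2 = 2.6607
beam 3: φ=0°, α=210°
  cosα=-0.8660 sinα=-0.5000 | (3,1) | tMaxX 0.6582 tMaxY 1.4200 | tΔX 1.1547 tΔY 2.0000
    t=0.6582 [x] (2,1)
    t=1.4200 [y] (2,0) — stop
  → r_3 = 1.4200
beam 4: φ=45°, α=255°
  cosα=-0.2588 sinα=-0.9659 | (3,1) | tMaxX 2.2023 tMaxY 0.7350 | tΔX 3.8637 tΔY 1.0353
    t=0.7350 [y] (3,0) — stop
  → r_4 = 0.7350
beam 5: φ=90°, α=300°
  cosα=0.5000 sinα=-0.8660 | (3,1) | tMaxX 0.8600 tMaxY 0.8198 | tΔX 2.0000 tΔY 1.1547
    t=0.8198 [y] (3,0) — stop
  → r_5 = 0.8198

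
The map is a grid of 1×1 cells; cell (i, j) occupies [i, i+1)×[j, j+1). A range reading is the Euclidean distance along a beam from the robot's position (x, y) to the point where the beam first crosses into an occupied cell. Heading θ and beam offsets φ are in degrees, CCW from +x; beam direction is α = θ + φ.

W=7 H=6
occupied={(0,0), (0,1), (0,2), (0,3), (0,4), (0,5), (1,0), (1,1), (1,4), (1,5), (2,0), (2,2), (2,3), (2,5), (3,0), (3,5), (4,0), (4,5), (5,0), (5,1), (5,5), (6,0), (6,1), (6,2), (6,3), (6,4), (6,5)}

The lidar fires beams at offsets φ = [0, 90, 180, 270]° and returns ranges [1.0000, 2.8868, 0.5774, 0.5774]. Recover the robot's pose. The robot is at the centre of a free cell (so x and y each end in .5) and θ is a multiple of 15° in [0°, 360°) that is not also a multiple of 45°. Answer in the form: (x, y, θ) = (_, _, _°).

Enumerate (i+0.5, j+0.5, θ) over the 15 free cells and 16 admissible headings. For each, cast all 4 beams and compare to the given ranges.
  (4.5, 1.5, 30°): beam 1 = 0.5774 ≠ 1.0000 ✗
  (5.5, 2.5, 300°): beam 1 = 0.5774 ≠ 1.0000 ✗
  (3.5, 1.5, 150°): beam 2 = 0.5774 ≠ 2.8868 ✗
  (3.5, 3.5, 60°): beam 1 = 1.7321 ≠ 1.0000 ✗
  …
  (5.5, 2.5, 60°): r_1=1.0000, r_2=2.8868, r_3=0.5774, r_4=0.5774 — all match ✓
No second candidate reproduces the full scan.

(x, y, θ) = (5.5, 2.5, 60°)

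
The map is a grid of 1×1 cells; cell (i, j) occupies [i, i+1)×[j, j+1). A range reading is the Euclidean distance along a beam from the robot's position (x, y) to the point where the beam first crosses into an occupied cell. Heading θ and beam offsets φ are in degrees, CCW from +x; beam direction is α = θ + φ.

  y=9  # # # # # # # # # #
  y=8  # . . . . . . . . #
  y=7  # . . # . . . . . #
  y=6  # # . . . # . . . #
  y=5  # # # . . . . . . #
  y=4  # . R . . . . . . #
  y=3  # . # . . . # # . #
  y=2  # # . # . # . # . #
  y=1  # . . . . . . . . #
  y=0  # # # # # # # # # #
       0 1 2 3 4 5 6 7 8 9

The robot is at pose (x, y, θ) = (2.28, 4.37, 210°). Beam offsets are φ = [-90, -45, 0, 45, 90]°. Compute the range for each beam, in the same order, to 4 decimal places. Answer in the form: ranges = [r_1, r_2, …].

beam 1: φ=-90°, α=120°
  dir = (cos 120°, sin 120°) = (-0.5000, 0.8660); from cell (2,4)
  next x-line at t=0.5600, next y-line at t=0.7275; Δt_x=2.0000, Δt_y=1.1547
    x: enter (1,4) at t=0.5600
    y: enter (1,5) at t=0.7275 ← occupied
  → r_1 = 0.7275
beam 2: φ=-45°, α=165°
  dir = (cos 165°, sin 165°) = (-0.9659, 0.2588); from cell (2,4)
  next x-line at t=0.2899, next y-line at t=2.4341; Δt_x=1.0353, Δt_y=3.8637
    x: enter (1,4) at t=0.2899
    x: enter (0,4) at t=1.3252 ← occupied
  → r_2 = 1.3252
beam 3: φ=0°, α=210°
  dir = (cos 210°, sin 210°) = (-0.8660, -0.5000); from cell (2,4)
  next x-line at t=0.3233, next y-line at t=0.7400; Δt_x=1.1547, Δt_y=2.0000
    x: enter (1,4) at t=0.3233
    y: enter (1,3) at t=0.7400
    x: enter (0,3) at t=1.4780 ← occupied
  → r_3 = 1.4780
beam 4: φ=45°, α=255°
  dir = (cos 255°, sin 255°) = (-0.2588, -0.9659); from cell (2,4)
  next x-line at t=1.0818, next y-line at t=0.3831; Δt_x=3.8637, Δt_y=1.0353
    y: enter (2,3) at t=0.3831 ← occupied
  → r_4 = 0.3831
beam 5: φ=90°, α=300°
  dir = (cos 300°, sin 300°) = (0.5000, -0.8660); from cell (2,4)
  next x-line at t=1.4400, next y-line at t=0.4272; Δt_x=2.0000, Δt_y=1.1547
    y: enter (2,3) at t=0.4272 ← occupied
  → r_5 = 0.4272

ranges = [0.7275, 1.3252, 1.4780, 0.3831, 0.4272]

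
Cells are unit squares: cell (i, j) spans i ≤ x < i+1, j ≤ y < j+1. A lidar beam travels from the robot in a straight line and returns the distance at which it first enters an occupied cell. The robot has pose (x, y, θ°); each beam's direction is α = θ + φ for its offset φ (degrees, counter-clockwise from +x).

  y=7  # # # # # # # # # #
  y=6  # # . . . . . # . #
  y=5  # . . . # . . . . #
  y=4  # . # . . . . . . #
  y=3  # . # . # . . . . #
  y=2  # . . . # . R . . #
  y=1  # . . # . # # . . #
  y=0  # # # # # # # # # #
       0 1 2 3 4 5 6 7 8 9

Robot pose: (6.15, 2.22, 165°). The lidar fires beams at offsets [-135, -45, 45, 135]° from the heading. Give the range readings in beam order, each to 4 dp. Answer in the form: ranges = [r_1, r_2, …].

ranges = [3.2909, 3.2101, 0.4400, 0.2540]

beam 1: φ=-135°, α=30°
  direction (0.8660, 0.5000); cell (6,2); t to first gridline: x 0.9815, y 1.5600 (then +1.1547 / +2.0000)
    (7,2) via x @ 0.9815
    (7,3) via y @ 1.5600
    (8,3) via x @ 2.1362
    (9,3) via x @ 3.2909  # hit
  → r_1 = 3.2909
beam 2: φ=-45°, α=120°
  direction (-0.5000, 0.8660); cell (6,2); t to first gridline: x 0.3000, y 0.9007 (then +2.0000 / +1.1547)
    (5,2) via x @ 0.3000
    (5,3) via y @ 0.9007
    (5,4) via y @ 2.0554
    (4,4) via x @ 2.3000
    (4,5) via y @ 3.2101  # hit
  → r_2 = 3.2101
beam 3: φ=45°, α=210°
  direction (-0.8660, -0.5000); cell (6,2); t to first gridline: x 0.1732, y 0.4400 (then +1.1547 / +2.0000)
    (5,2) via x @ 0.1732
    (5,1) via y @ 0.4400  # hit
  → r_3 = 0.4400
beam 4: φ=135°, α=300°
  direction (0.5000, -0.8660); cell (6,2); t to first gridline: x 1.7000, y 0.2540 (then +2.0000 / +1.1547)
    (6,1) via y @ 0.2540  # hit
  → r_4 = 0.2540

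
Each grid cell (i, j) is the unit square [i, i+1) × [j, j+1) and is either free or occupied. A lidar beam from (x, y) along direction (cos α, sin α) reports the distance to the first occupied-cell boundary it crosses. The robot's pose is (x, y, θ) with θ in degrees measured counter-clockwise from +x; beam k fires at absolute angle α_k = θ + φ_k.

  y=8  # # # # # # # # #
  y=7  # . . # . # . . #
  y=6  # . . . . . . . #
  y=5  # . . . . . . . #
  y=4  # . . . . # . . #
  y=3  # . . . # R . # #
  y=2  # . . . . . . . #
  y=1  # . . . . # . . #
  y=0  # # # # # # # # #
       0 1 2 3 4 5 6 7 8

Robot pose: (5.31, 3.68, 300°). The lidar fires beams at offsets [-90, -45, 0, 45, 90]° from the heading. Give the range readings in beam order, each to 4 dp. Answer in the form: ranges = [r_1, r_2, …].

ranges = [0.3580, 2.7745, 3.0946, 1.7496, 0.6400]

beam 1: φ=-90°, α=210°
  d=(-0.8660,-0.5000)  start (5,3)  tX=0.3580 tY=1.3600  stride 1/|dx|=1.1547 1/|dy|=2.0000
    cross x-line → (4,3), t=0.3580 (wall)
  → r_1 = 0.3580
beam 2: φ=-45°, α=255°
  d=(-0.2588,-0.9659)  start (5,3)  tX=1.1977 tY=0.7040  stride 1/|dx|=3.8637 1/|dy|=1.0353
    cross y-line → (5,2), t=0.7040
    cross x-line → (4,2), t=1.1977
    cross y-line → (4,1), t=1.7393
    cross y-line → (4,0), t=2.7745 (wall)
  → r_2 = 2.7745
beam 3: φ=0°, α=300°
  d=(0.5000,-0.8660)  start (5,3)  tX=1.3800 tY=0.7852  stride 1/|dx|=2.0000 1/|dy|=1.1547
    cross y-line → (5,2), t=0.7852
    cross x-line → (6,2), t=1.3800
    cross y-line → (6,1), t=1.9399
    cross y-line → (6,0), t=3.0946 (wall)
  → r_3 = 3.0946
beam 4: φ=45°, α=345°
  d=(0.9659,-0.2588)  start (5,3)  tX=0.7143 tY=2.6273  stride 1/|dx|=1.0353 1/|dy|=3.8637
    cross x-line → (6,3), t=0.7143
    cross x-line → (7,3), t=1.7496 (wall)
  → r_4 = 1.7496
beam 5: φ=90°, α=30°
  d=(0.8660,0.5000)  start (5,3)  tX=0.7967 tY=0.6400  stride 1/|dx|=1.1547 1/|dy|=2.0000
    cross y-line → (5,4), t=0.6400 (wall)
  → r_5 = 0.6400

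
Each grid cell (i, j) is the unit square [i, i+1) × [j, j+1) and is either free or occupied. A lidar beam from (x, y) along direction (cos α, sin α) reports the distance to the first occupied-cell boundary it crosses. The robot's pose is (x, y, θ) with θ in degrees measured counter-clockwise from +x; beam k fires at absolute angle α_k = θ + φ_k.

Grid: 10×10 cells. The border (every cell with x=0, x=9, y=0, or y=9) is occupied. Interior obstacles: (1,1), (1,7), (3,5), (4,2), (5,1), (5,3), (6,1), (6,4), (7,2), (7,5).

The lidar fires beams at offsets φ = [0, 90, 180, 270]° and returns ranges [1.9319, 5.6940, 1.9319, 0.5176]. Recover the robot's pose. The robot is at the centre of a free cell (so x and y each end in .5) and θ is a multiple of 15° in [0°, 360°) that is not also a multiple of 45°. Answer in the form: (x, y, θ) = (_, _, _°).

The pose lattice has 54·16 = 864 candidates. Test each by forward raycasting.
  (8.5, 7.5, 330°): beam 1 = 0.5774 ≠ 1.9319 ✗
  (2.5, 6.5, 300°): beam 1 = 1.0000 ≠ 1.9319 ✗
  (3.5, 4.5, 105°): beam 1 = 0.5176 ≠ 1.9319 ✗
  …
  (3.5, 8.5, 195°): r_1=1.9319, r_2=5.6940, r_3=1.9319, r_4=0.5176 — all match ✓
Only this pose fits every beam.

(x, y, θ) = (3.5, 8.5, 195°)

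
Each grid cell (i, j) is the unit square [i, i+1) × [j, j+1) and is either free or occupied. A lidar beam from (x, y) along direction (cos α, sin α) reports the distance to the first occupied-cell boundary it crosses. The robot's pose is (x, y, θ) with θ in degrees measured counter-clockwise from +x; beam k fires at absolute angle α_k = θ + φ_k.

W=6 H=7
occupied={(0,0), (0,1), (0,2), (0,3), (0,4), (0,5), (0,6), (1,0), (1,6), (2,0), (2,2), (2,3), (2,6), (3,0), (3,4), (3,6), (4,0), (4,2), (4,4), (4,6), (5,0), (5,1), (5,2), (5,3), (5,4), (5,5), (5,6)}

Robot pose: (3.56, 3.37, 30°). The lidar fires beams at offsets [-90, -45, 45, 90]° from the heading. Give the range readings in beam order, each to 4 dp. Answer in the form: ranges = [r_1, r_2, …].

ranges = [0.8800, 1.4296, 0.6522, 0.7275]

beam 1: φ=-90°, α=300°
  dir = (cos 300°, sin 300°) = (0.5000, -0.8660); from cell (3,3)
  next x-line at t=0.8800, next y-line at t=0.4272; Δt_x=2.0000, Δt_y=1.1547
    y: enter (3,2) at t=0.4272
    x: enter (4,2) at t=0.8800 ← occupied
  → r_1 = 0.8800
beam 2: φ=-45°, α=345°
  dir = (cos 345°, sin 345°) = (0.9659, -0.2588); from cell (3,3)
  next x-line at t=0.4555, next y-line at t=1.4296; Δt_x=1.0353, Δt_y=3.8637
    x: enter (4,3) at t=0.4555
    y: enter (4,2) at t=1.4296 ← occupied
  → r_2 = 1.4296
beam 3: φ=45°, α=75°
  dir = (cos 75°, sin 75°) = (0.2588, 0.9659); from cell (3,3)
  next x-line at t=1.7000, next y-line at t=0.6522; Δt_x=3.8637, Δt_y=1.0353
    y: enter (3,4) at t=0.6522 ← occupied
  → r_3 = 0.6522
beam 4: φ=90°, α=120°
  dir = (cos 120°, sin 120°) = (-0.5000, 0.8660); from cell (3,3)
  next x-line at t=1.1200, next y-line at t=0.7275; Δt_x=2.0000, Δt_y=1.1547
    y: enter (3,4) at t=0.7275 ← occupied
  → r_4 = 0.7275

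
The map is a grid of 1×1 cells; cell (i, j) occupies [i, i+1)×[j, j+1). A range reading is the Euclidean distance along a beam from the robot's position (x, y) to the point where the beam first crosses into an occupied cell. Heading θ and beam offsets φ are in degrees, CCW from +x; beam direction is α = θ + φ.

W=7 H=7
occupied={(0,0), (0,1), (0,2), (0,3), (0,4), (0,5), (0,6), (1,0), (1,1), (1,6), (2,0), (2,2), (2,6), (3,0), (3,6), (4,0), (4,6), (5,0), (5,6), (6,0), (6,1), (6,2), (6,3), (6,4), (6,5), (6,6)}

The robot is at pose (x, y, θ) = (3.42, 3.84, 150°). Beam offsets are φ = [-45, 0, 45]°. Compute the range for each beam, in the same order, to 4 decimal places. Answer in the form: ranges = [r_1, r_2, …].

ranges = [2.2362, 2.7944, 2.5054]

beam 1: φ=-45°, α=105°
  direction (-0.2588, 0.9659); cell (3,3); t to first gridline: x 1.6228, y 0.1656 (then +3.8637 / +1.0353)
    (3,4) via y @ 0.1656
    (3,5) via y @ 1.2009
    (2,5) via x @ 1.6228
    (2,6) via y @ 2.2362  # hit
  → r_1 = 2.2362
beam 2: φ=0°, α=150°
  direction (-0.8660, 0.5000); cell (3,3); t to first gridline: x 0.4850, y 0.3200 (then +1.1547 / +2.0000)
    (3,4) via y @ 0.3200
    (2,4) via x @ 0.4850
    (1,4) via x @ 1.6397
    (1,5) via y @ 2.3200
    (0,5) via x @ 2.7944  # hit
  → r_2 = 2.7944
beam 3: φ=45°, α=195°
  direction (-0.9659, -0.2588); cell (3,3); t to first gridline: x 0.4348, y 3.2455 (then +1.0353 / +3.8637)
    (2,3) via x @ 0.4348
    (1,3) via x @ 1.4701
    (0,3) via x @ 2.5054  # hit
  → r_3 = 2.5054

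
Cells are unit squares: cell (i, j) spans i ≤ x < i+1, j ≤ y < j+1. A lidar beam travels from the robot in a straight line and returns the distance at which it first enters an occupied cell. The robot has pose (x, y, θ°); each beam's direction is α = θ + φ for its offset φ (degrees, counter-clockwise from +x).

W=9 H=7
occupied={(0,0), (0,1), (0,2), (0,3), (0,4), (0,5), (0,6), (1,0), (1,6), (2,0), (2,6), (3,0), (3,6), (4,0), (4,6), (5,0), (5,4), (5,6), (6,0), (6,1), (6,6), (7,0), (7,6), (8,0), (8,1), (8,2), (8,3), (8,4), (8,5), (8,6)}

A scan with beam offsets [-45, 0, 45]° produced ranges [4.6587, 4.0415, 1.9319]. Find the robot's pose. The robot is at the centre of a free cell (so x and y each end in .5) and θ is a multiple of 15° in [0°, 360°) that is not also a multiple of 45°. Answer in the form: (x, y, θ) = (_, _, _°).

Enumerate (i+0.5, j+0.5, θ) over the 33 free cells and 16 admissible headings. For each, cast all 3 beams and compare to the given ranges.
  (3.5, 4.5, 165°): beam 1 = 1.7321 ≠ 4.6587 ✗
  (1.5, 5.5, 240°): beam 1 = 0.5176 ≠ 4.6587 ✗
  (3.5, 5.5, 210°): beam 1 = 1.9319 ≠ 4.6587 ✗
  (2.5, 3.5, 330°): beam 1 = 2.5882 ≠ 4.6587 ✗
  …
  (4.5, 1.5, 150°): r_1=4.6587, r_2=4.0415, r_3=1.9319 — all match ✓
Only this pose fits every beam.

(x, y, θ) = (4.5, 1.5, 150°)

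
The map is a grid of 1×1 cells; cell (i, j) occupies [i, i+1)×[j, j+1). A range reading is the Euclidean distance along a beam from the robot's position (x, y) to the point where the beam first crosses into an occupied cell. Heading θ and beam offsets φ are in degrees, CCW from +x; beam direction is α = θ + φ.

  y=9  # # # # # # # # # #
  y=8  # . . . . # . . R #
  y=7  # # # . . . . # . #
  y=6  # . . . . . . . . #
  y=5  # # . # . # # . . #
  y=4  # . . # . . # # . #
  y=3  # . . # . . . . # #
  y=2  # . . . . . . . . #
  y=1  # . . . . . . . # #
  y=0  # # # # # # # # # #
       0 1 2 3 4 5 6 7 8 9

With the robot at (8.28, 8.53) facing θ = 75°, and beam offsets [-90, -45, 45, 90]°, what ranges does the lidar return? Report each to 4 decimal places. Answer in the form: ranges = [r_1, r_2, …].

ranges = [0.7454, 0.8314, 0.5427, 1.8159]

beam 1: φ=-90°, α=345°
  d=(0.9659,-0.2588)  start (8,8)  tX=0.7454 tY=2.0478  stride 1/|dx|=1.0353 1/|dy|=3.8637
    cross x-line → (9,8), t=0.7454 (wall)
  → r_1 = 0.7454
beam 2: φ=-45°, α=30°
  d=(0.8660,0.5000)  start (8,8)  tX=0.8314 tY=0.9400  stride 1/|dx|=1.1547 1/|dy|=2.0000
    cross x-line → (9,8), t=0.8314 (wall)
  → r_2 = 0.8314
beam 3: φ=45°, α=120°
  d=(-0.5000,0.8660)  start (8,8)  tX=0.5600 tY=0.5427  stride 1/|dx|=2.0000 1/|dy|=1.1547
    cross y-line → (8,9), t=0.5427 (wall)
  → r_3 = 0.5427
beam 4: φ=90°, α=165°
  d=(-0.9659,0.2588)  start (8,8)  tX=0.2899 tY=1.8159  stride 1/|dx|=1.0353 1/|dy|=3.8637
    cross x-line → (7,8), t=0.2899
    cross x-line → (6,8), t=1.3252
    cross y-line → (6,9), t=1.8159 (wall)
  → r_4 = 1.8159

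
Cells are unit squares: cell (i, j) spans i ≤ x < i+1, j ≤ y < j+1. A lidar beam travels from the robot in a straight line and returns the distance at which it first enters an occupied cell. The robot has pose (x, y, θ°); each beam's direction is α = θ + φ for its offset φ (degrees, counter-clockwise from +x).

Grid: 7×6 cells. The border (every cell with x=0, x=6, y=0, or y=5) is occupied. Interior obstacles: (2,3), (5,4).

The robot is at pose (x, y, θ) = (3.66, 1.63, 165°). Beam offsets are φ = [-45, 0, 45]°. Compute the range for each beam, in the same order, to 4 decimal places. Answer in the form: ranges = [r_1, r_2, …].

ranges = [1.5819, 2.7538, 1.2600]

beam 1: φ=-45°, α=120°
  direction (-0.5000, 0.8660); cell (3,1); t to first gridline: x 1.3200, y 0.4272 (then +2.0000 / +1.1547)
    (3,2) via y @ 0.4272
    (2,2) via x @ 1.3200
    (2,3) via y @ 1.5819  # hit
  → r_1 = 1.5819
beam 2: φ=0°, α=165°
  direction (-0.9659, 0.2588); cell (3,1); t to first gridline: x 0.6833, y 1.4296 (then +1.0353 / +3.8637)
    (2,1) via x @ 0.6833
    (2,2) via y @ 1.4296
    (1,2) via x @ 1.7186
    (0,2) via x @ 2.7538  # hit
  → r_2 = 2.7538
beam 3: φ=45°, α=210°
  direction (-0.8660, -0.5000); cell (3,1); t to first gridline: x 0.7621, y 1.2600 (then +1.1547 / +2.0000)
    (2,1) via x @ 0.7621
    (2,0) via y @ 1.2600  # hit
  → r_3 = 1.2600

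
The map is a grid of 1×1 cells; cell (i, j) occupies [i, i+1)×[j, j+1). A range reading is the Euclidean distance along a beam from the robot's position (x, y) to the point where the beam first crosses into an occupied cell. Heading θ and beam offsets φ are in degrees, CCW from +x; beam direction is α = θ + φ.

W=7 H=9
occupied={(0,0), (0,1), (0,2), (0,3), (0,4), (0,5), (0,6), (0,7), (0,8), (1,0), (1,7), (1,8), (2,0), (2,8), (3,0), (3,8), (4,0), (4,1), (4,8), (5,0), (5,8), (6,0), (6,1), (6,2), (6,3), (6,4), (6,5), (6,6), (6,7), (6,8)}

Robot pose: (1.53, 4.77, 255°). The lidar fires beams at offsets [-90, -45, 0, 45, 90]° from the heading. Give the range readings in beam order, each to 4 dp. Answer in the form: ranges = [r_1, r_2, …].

ranges = [0.5487, 0.6120, 2.0478, 4.3532, 4.6277]

beam 1: φ=-90°, α=165°
  cosα=-0.9659 sinα=0.2588 | (1,4) | tMaxX 0.5487 tMaxY 0.8887 | tΔX 1.0353 tΔY 3.8637
    t=0.5487 [x] (0,4) — stop
  → r_1 = 0.5487
beam 2: φ=-45°, α=210°
  cosα=-0.8660 sinα=-0.5000 | (1,4) | tMaxX 0.6120 tMaxY 1.5400 | tΔX 1.1547 tΔY 2.0000
    t=0.6120 [x] (0,4) — stop
  → r_2 = 0.6120
beam 3: φ=0°, α=255°
  cosα=-0.2588 sinα=-0.9659 | (1,4) | tMaxX 2.0478 tMaxY 0.7972 | tΔX 3.8637 tΔY 1.0353
    t=0.7972 [y] (1,3)
    t=1.8324 [y] (1,2)
    t=2.0478 [x] (0,2) — stop
  → r_3 = 2.0478
beam 4: φ=45°, α=300°
  cosα=0.5000 sinα=-0.8660 | (1,4) | tMaxX 0.9400 tMaxY 0.8891 | tΔX 2.0000 tΔY 1.1547
    t=0.8891 [y] (1,3)
    t=0.9400 [x] (2,3)
    t=2.0438 [y] (2,2)
    t=2.9400 [x] (3,2)
    t=3.1985 [y] (3,1)
    t=4.3532 [y] (3,0) — stop
  → r_4 = 4.3532
beam 5: φ=90°, α=345°
  cosα=0.9659 sinα=-0.2588 | (1,4) | tMaxX 0.4866 tMaxY 2.9751 | tΔX 1.0353 tΔY 3.8637
    t=0.4866 [x] (2,4)
    t=1.5219 [x] (3,4)
    t=2.5571 [x] (4,4)
    t=2.9751 [y] (4,3)
    t=3.5924 [x] (5,3)
    t=4.6277 [x] (6,3) — stop
  → r_5 = 4.6277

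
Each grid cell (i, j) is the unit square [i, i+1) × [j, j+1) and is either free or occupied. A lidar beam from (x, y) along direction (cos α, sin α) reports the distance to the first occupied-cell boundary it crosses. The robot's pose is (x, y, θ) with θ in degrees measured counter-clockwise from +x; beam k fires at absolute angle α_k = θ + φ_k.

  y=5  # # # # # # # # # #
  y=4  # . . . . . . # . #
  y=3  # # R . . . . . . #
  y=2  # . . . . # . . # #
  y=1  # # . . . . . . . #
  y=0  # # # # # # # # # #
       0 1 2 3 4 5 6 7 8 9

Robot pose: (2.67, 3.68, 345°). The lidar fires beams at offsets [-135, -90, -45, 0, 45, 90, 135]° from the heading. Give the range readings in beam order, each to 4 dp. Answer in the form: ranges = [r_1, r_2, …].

beam 1: φ=-135°, α=210°
  dir = (cos 210°, sin 210°) = (-0.8660, -0.5000); from cell (2,3)
  next x-line at t=0.7736, next y-line at t=1.3600; Δt_x=1.1547, Δt_y=2.0000
    x: enter (1,3) at t=0.7736 ← occupied
  → r_1 = 0.7736
beam 2: φ=-90°, α=255°
  dir = (cos 255°, sin 255°) = (-0.2588, -0.9659); from cell (2,3)
  next x-line at t=2.5887, next y-line at t=0.7040; Δt_x=3.8637, Δt_y=1.0353
    y: enter (2,2) at t=0.7040
    y: enter (2,1) at t=1.7393
    x: enter (1,1) at t=2.5887 ← occupied
  → r_2 = 2.5887
beam 3: φ=-45°, α=300°
  dir = (cos 300°, sin 300°) = (0.5000, -0.8660); from cell (2,3)
  next x-line at t=0.6600, next y-line at t=0.7852; Δt_x=2.0000, Δt_y=1.1547
    x: enter (3,3) at t=0.6600
    y: enter (3,2) at t=0.7852
    y: enter (3,1) at t=1.9399
    x: enter (4,1) at t=2.6600
    y: enter (4,0) at t=3.0946 ← occupied
  → r_3 = 3.0946
beam 4: φ=0°, α=345°
  dir = (cos 345°, sin 345°) = (0.9659, -0.2588); from cell (2,3)
  next x-line at t=0.3416, next y-line at t=2.6273; Δt_x=1.0353, Δt_y=3.8637
    x: enter (3,3) at t=0.3416
    x: enter (4,3) at t=1.3769
    x: enter (5,3) at t=2.4122
    y: enter (5,2) at t=2.6273 ← occupied
  → r_4 = 2.6273
beam 5: φ=45°, α=30°
  dir = (cos 30°, sin 30°) = (0.8660, 0.5000); from cell (2,3)
  next x-line at t=0.3811, next y-line at t=0.6400; Δt_x=1.1547, Δt_y=2.0000
    x: enter (3,3) at t=0.3811
    y: enter (3,4) at t=0.6400
    x: enter (4,4) at t=1.5358
    y: enter (4,5) at t=2.6400 ← occupied
  → r_5 = 2.6400
beam 6: φ=90°, α=75°
  dir = (cos 75°, sin 75°) = (0.2588, 0.9659); from cell (2,3)
  next x-line at t=1.2750, next y-line at t=0.3313; Δt_x=3.8637, Δt_y=1.0353
    y: enter (2,4) at t=0.3313
    x: enter (3,4) at t=1.2750
    y: enter (3,5) at t=1.3666 ← occupied
  → r_6 = 1.3666
beam 7: φ=135°, α=120°
  dir = (cos 120°, sin 120°) = (-0.5000, 0.8660); from cell (2,3)
  next x-line at t=1.3400, next y-line at t=0.3695; Δt_x=2.0000, Δt_y=1.1547
    y: enter (2,4) at t=0.3695
    x: enter (1,4) at t=1.3400
    y: enter (1,5) at t=1.5242 ← occupied
  → r_7 = 1.5242

ranges = [0.7736, 2.5887, 3.0946, 2.6273, 2.6400, 1.3666, 1.5242]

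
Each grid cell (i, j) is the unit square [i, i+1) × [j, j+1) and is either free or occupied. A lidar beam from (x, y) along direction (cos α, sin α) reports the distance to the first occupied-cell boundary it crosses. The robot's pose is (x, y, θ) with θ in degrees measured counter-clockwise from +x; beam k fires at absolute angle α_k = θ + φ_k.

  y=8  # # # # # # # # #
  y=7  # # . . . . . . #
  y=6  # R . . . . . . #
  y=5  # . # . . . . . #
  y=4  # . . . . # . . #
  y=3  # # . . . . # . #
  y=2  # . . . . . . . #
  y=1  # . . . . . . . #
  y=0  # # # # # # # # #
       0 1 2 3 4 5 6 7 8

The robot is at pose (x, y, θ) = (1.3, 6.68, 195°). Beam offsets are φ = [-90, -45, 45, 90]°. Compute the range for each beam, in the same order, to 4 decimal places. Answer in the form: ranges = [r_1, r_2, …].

ranges = [0.3313, 0.3464, 0.6000, 5.8804]

beam 1: φ=-90°, α=105°
  d=(-0.2588,0.9659)  start (1,6)  tX=1.1591 tY=0.3313  stride 1/|dx|=3.8637 1/|dy|=1.0353
    cross y-line → (1,7), t=0.3313 (wall)
  → r_1 = 0.3313
beam 2: φ=-45°, α=150°
  d=(-0.8660,0.5000)  start (1,6)  tX=0.3464 tY=0.6400  stride 1/|dx|=1.1547 1/|dy|=2.0000
    cross x-line → (0,6), t=0.3464 (wall)
  → r_2 = 0.3464
beam 3: φ=45°, α=240°
  d=(-0.5000,-0.8660)  start (1,6)  tX=0.6000 tY=0.7852  stride 1/|dx|=2.0000 1/|dy|=1.1547
    cross x-line → (0,6), t=0.6000 (wall)
  → r_3 = 0.6000
beam 4: φ=90°, α=285°
  d=(0.2588,-0.9659)  start (1,6)  tX=2.7046 tY=0.7040  stride 1/|dx|=3.8637 1/|dy|=1.0353
    cross y-line → (1,5), t=0.7040
    cross y-line → (1,4), t=1.7393
    cross x-line → (2,4), t=2.7046
    cross y-line → (2,3), t=2.7745
    cross y-line → (2,2), t=3.8098
    cross y-line → (2,1), t=4.8451
    cross y-line → (2,0), t=5.8804 (wall)
  → r_4 = 5.8804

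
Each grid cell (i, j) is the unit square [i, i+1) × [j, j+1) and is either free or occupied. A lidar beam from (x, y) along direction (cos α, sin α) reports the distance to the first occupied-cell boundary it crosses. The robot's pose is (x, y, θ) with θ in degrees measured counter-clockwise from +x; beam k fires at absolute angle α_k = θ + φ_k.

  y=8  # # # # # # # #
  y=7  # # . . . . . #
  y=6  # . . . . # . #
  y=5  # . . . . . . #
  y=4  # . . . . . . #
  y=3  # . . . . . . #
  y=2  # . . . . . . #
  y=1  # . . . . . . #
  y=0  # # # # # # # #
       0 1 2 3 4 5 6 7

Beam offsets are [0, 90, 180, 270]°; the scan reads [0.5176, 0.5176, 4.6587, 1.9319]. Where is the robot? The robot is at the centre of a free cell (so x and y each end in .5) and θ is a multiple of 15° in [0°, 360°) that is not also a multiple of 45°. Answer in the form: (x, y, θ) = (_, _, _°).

(x, y, θ) = (6.5, 1.5, 285°)

Enumerate (i+0.5, j+0.5, θ) over the 40 free cells and 16 admissible headings. For each, cast all 4 beams and compare to the given ranges.
  (2.5, 1.5, 150°): beam 1 = 1.7321 ≠ 0.5176 ✗
  (1.5, 2.5, 195°): beam 2 = 1.5529 ≠ 0.5176 ✗
  (5.5, 7.5, 120°): beam 1 = 0.5774 ≠ 0.5176 ✗
  (6.5, 7.5, 345°): beam 3 = 1.9319 ≠ 4.6587 ✗
  (1.5, 1.5, 285°): beam 2 = 5.6940 ≠ 0.5176 ✗
  …
  (6.5, 1.5, 285°): r_1=0.5176, r_2=0.5176, r_3=4.6587, r_4=1.9319 — all match ✓
No second candidate reproduces the full scan.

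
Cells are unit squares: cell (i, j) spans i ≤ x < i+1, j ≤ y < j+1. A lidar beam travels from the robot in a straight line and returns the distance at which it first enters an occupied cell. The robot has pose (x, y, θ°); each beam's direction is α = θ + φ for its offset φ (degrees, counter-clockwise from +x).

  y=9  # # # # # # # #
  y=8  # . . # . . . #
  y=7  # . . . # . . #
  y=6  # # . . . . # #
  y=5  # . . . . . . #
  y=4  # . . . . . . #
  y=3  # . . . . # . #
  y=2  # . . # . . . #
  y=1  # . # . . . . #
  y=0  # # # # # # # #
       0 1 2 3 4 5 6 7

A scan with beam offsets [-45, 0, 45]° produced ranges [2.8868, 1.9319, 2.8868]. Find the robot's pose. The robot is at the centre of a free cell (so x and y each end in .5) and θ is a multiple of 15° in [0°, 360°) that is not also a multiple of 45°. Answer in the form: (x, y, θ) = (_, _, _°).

Enumerate (i+0.5, j+0.5, θ) over the 41 free cells and 16 admissible headings. For each, cast all 3 beams and compare to the given ranges.
  (1.5, 5.5, 330°): beam 1 = 3.6235 ≠ 2.8868 ✗
  (1.5, 8.5, 240°): beam 1 = 0.5176 ≠ 2.8868 ✗
  (4.5, 3.5, 240°): beam 1 = 3.6235 ≠ 2.8868 ✗
  (4.5, 4.5, 210°): beam 1 = 3.6235 ≠ 2.8868 ✗
  …
  (4.5, 5.5, 285°): r_1=2.8868, r_2=1.9319, r_3=2.8868 — all match ✓
No second candidate reproduces the full scan.

(x, y, θ) = (4.5, 5.5, 285°)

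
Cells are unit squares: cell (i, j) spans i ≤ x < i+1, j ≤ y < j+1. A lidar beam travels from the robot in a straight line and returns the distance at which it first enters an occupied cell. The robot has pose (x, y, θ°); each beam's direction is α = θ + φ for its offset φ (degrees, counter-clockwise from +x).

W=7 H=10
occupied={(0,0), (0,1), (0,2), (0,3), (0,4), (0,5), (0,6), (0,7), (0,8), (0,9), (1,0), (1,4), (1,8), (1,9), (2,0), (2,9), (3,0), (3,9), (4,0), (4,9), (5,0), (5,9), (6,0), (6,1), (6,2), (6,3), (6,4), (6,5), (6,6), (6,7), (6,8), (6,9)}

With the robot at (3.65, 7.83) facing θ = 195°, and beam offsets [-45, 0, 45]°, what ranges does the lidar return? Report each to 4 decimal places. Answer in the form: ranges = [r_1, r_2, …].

beam 1: φ=-45°, α=150°
  d=(-0.8660,0.5000)  start (3,7)  tX=0.7506 tY=0.3400  stride 1/|dx|=1.1547 1/|dy|=2.0000
    cross y-line → (3,8), t=0.3400
    cross x-line → (2,8), t=0.7506
    cross x-line → (1,8), t=1.9053 (wall)
  → r_1 = 1.9053
beam 2: φ=0°, α=195°
  d=(-0.9659,-0.2588)  start (3,7)  tX=0.6729 tY=3.2069  stride 1/|dx|=1.0353 1/|dy|=3.8637
    cross x-line → (2,7), t=0.6729
    cross x-line → (1,7), t=1.7082
    cross x-line → (0,7), t=2.7435 (wall)
  → r_2 = 2.7435
beam 3: φ=45°, α=240°
  d=(-0.5000,-0.8660)  start (3,7)  tX=1.3000 tY=0.9584  stride 1/|dx|=2.0000 1/|dy|=1.1547
    cross y-line → (3,6), t=0.9584
    cross x-line → (2,6), t=1.3000
    cross y-line → (2,5), t=2.1131
    cross y-line → (2,4), t=3.2678
    cross x-line → (1,4), t=3.3000 (wall)
  → r_3 = 3.3000

ranges = [1.9053, 2.7435, 3.3000]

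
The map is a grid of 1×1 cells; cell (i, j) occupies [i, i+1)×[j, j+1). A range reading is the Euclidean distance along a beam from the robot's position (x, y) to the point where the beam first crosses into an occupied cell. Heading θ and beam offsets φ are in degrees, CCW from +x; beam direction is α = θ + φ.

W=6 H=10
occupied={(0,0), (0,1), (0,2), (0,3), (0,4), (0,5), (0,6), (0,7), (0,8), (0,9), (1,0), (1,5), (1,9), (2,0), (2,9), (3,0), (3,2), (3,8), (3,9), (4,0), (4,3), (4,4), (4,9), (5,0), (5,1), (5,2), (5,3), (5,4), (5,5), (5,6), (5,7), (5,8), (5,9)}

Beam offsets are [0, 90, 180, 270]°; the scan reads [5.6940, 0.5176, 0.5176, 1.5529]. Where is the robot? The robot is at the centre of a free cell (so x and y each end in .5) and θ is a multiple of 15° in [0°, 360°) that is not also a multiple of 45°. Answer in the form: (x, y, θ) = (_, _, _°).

(x, y, θ) = (2.5, 8.5, 285°)

Candidates: 27 free-cell centres × 16 headings = 432 poses. Raycast each; keep the one whose scan matches to 4 dp.
  (2.5, 2.5, 165°): beam 1 = 1.5529 ≠ 5.6940 ✗
  (2.5, 6.5, 210°): beam 1 = 1.0000 ≠ 5.6940 ✗
  (2.5, 6.5, 150°): beam 1 = 1.7321 ≠ 5.6940 ✗
  …
  (2.5, 8.5, 285°): r_1=5.6940, r_2=0.5176, r_3=0.5176, r_4=1.5529 — all match ✓
No second candidate reproduces the full scan.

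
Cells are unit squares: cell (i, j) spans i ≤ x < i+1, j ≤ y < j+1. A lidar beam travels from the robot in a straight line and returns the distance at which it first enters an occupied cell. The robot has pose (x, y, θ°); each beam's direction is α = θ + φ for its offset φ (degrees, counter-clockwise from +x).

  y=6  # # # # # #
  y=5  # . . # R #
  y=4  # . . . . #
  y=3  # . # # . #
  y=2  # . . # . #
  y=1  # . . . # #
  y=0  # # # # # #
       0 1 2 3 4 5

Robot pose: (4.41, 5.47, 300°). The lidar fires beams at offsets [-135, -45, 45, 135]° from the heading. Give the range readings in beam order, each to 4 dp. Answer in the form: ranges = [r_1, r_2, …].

ranges = [0.4245, 1.5841, 0.6108, 0.5487]

beam 1: φ=-135°, α=165°
  direction (-0.9659, 0.2588); cell (4,5); t to first gridline: x 0.4245, y 2.0478 (then +1.0353 / +3.8637)
    (3,5) via x @ 0.4245  # hit
  → r_1 = 0.4245
beam 2: φ=-45°, α=255°
  direction (-0.2588, -0.9659); cell (4,5); t to first gridline: x 1.5841, y 0.4866 (then +3.8637 / +1.0353)
    (4,4) via y @ 0.4866
    (4,3) via y @ 1.5219
    (3,3) via x @ 1.5841  # hit
  → r_2 = 1.5841
beam 3: φ=45°, α=345°
  direction (0.9659, -0.2588); cell (4,5); t to first gridline: x 0.6108, y 1.8159 (then +1.0353 / +3.8637)
    (5,5) via x @ 0.6108  # hit
  → r_3 = 0.6108
beam 4: φ=135°, α=75°
  direction (0.2588, 0.9659); cell (4,5); t to first gridline: x 2.2796, y 0.5487 (then +3.8637 / +1.0353)
    (4,6) via y @ 0.5487  # hit
  → r_4 = 0.5487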